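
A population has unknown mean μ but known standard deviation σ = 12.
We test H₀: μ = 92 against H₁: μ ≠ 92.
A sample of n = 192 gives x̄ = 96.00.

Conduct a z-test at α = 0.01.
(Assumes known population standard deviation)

Standard error: SE = σ/√n = 12/√192 = 0.8660
z-statistic: z = (x̄ - μ₀)/SE = (96.00 - 92)/0.8660 = 4.6189
Critical value: ±2.576
p-value < 0.0001
Decision: reject H₀

Answer: z = 4.6189, reject H₀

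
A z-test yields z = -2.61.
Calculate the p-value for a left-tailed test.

Answer: p-value ≈ 0.0045

Derivation:
For z = -2.61:
p = P(Z < -2.61) = Φ(-2.61) = 0.0045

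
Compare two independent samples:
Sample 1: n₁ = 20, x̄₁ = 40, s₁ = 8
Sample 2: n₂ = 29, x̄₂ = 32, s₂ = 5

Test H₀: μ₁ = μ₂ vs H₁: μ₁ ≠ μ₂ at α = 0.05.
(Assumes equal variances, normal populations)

Answer: t = 4.3108, reject H₀

Derivation:
Pooled variance: s²_p = [19×8² + 28×5²]/(47) = 40.7660
s_p = 6.3848
SE = s_p×√(1/n₁ + 1/n₂) = 6.3848×√(1/20 + 1/29) = 1.8558
t = (x̄₁ - x̄₂)/SE = (40 - 32)/1.8558 = 4.3108
df = 47, t-critical = ±2.012
Decision: reject H₀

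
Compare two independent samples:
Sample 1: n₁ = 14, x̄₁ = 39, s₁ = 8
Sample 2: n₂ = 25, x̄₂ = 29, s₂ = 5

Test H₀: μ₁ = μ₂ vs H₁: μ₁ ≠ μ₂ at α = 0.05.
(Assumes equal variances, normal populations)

Answer: t = 4.8153, reject H₀

Derivation:
Pooled variance: s²_p = [13×8² + 24×5²]/(37) = 38.7027
s_p = 6.2211
SE = s_p×√(1/n₁ + 1/n₂) = 6.2211×√(1/14 + 1/25) = 2.0767
t = (x̄₁ - x̄₂)/SE = (39 - 29)/2.0767 = 4.8153
df = 37, t-critical = ±2.026
Decision: reject H₀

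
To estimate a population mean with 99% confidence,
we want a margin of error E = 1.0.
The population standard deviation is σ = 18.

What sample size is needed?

Answer: n = 2150

Derivation:
z_0.005 = 2.576
n = (z×σ/E)² = (2.576×18/1.0)²
n = 2149.9914
Round up: n = 2150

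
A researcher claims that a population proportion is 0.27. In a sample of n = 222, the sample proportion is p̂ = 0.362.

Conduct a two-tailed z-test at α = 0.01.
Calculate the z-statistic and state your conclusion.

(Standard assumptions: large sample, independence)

Answer: z = 3.0876, reject H₀

Derivation:
H₀: p = 0.27, H₁: p ≠ 0.27
Standard error: SE = √(p₀(1-p₀)/n) = √(0.27×0.73/222) = 0.029797
z-statistic: z = (p̂ - p₀)/SE = (0.362 - 0.27)/0.029797 = 3.0876
Critical value: z_0.005 = ±2.576
p-value = 0.0020
Decision: reject H₀ at α = 0.01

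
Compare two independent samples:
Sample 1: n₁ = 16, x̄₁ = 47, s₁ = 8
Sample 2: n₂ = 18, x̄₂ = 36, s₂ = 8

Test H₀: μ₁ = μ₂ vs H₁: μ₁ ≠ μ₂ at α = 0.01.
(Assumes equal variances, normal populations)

Pooled variance: s²_p = [15×8² + 17×8²]/(32) = 64.0000
s_p = 8.0000
SE = s_p×√(1/n₁ + 1/n₂) = 8.0000×√(1/16 + 1/18) = 2.7487
t = (x̄₁ - x̄₂)/SE = (47 - 36)/2.7487 = 4.0019
df = 32, t-critical = ±2.738
Decision: reject H₀

Answer: t = 4.0019, reject H₀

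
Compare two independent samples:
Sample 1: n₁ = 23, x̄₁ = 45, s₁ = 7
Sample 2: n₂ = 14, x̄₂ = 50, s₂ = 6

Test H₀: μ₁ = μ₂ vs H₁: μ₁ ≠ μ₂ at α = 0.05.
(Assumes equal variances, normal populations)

Pooled variance: s²_p = [22×7² + 13×6²]/(35) = 44.1714
s_p = 6.6462
SE = s_p×√(1/n₁ + 1/n₂) = 6.6462×√(1/23 + 1/14) = 2.2529
t = (x̄₁ - x̄₂)/SE = (45 - 50)/2.2529 = -2.2194
df = 35, t-critical = ±2.030
Decision: reject H₀

Answer: t = -2.2194, reject H₀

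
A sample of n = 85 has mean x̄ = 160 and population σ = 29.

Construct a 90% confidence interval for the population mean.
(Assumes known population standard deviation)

Answer: (154.8257, 165.1743)

Derivation:
Confidence level: 90%, α = 0.1
z_0.05 = 1.645
SE = σ/√n = 29/√85 = 3.1455
Margin of error = 1.645 × 3.1455 = 5.1743
CI: x̄ ± margin = 160 ± 5.1743
CI: (154.8257, 165.1743)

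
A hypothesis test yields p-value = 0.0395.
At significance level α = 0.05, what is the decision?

Compare p-value to α:
0.0395 < 0.05
Decision: reject H₀

Answer: reject H₀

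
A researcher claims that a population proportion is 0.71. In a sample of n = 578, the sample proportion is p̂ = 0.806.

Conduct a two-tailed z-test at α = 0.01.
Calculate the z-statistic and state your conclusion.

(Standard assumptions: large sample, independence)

Answer: z = 5.0864, reject H₀

Derivation:
H₀: p = 0.71, H₁: p ≠ 0.71
Standard error: SE = √(p₀(1-p₀)/n) = √(0.71×0.29/578) = 0.018874
z-statistic: z = (p̂ - p₀)/SE = (0.806 - 0.71)/0.018874 = 5.0864
Critical value: z_0.005 = ±2.576
p-value < 0.0001
Decision: reject H₀ at α = 0.01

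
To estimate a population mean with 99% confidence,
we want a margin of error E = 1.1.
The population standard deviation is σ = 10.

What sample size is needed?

z_0.005 = 2.576
n = (z×σ/E)² = (2.576×10/1.1)²
n = 548.4112
Round up: n = 549

Answer: n = 549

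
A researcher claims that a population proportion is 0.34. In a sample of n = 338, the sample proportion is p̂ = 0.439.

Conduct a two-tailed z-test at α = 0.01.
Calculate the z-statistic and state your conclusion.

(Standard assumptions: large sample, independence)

H₀: p = 0.34, H₁: p ≠ 0.34
Standard error: SE = √(p₀(1-p₀)/n) = √(0.34×0.66/338) = 0.025766
z-statistic: z = (p̂ - p₀)/SE = (0.439 - 0.34)/0.025766 = 3.8423
Critical value: z_0.005 = ±2.576
p-value = 0.0001
Decision: reject H₀ at α = 0.01

Answer: z = 3.8423, reject H₀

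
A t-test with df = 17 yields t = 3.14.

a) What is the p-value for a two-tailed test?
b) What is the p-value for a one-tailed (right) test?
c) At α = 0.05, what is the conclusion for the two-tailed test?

Using t-distribution with df = 17:
a) Two-tailed: p = 2×P(T > 3.14) = 0.0060
b) One-tailed: p = P(T > 3.14) = 0.0030
c) 0.0060 < 0.05, reject H₀

Answer: a) 0.0060, b) 0.0030, c) reject H₀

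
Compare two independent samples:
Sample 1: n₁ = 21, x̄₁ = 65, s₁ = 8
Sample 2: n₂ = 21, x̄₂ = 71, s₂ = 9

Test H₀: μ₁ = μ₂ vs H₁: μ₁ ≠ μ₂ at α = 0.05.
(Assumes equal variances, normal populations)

Answer: t = -2.2834, reject H₀

Derivation:
Pooled variance: s²_p = [20×8² + 20×9²]/(40) = 72.5000
s_p = 8.5147
SE = s_p×√(1/n₁ + 1/n₂) = 8.5147×√(1/21 + 1/21) = 2.6277
t = (x̄₁ - x̄₂)/SE = (65 - 71)/2.6277 = -2.2834
df = 40, t-critical = ±2.021
Decision: reject H₀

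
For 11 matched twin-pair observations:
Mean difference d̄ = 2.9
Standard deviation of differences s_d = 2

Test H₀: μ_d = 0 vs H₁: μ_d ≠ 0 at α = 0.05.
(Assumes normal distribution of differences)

df = n - 1 = 10
SE = s_d/√n = 2/√11 = 0.6030
t = d̄/SE = 2.9/0.6030 = 4.8093
Critical value: t_{0.025,10} = ±2.228
p-value ≈ 0.0007
Decision: reject H₀

Answer: t = 4.8093, reject H₀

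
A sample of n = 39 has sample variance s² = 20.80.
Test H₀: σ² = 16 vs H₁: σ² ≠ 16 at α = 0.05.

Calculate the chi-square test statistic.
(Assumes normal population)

Answer: χ² = 49.4000, fail to reject H₀

Derivation:
df = n - 1 = 38
χ² = (n-1)s²/σ₀² = 38×20.80/16 = 49.4000
Critical values: χ²_{0.975,38} = 22.878, χ²_{0.025,38} = 56.896
Rejection region: χ² < 22.878 or χ² > 56.896
Decision: fail to reject H₀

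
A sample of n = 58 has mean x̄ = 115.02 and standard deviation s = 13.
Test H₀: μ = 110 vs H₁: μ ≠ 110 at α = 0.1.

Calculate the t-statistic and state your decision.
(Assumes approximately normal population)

Answer: t = 2.9408, reject H₀

Derivation:
df = n - 1 = 57
SE = s/√n = 13/√58 = 1.7070
t = (x̄ - μ₀)/SE = (115.02 - 110)/1.7070 = 2.9408
Critical value: t_{0.05,57} = ±1.672
p-value ≈ 0.0047
Decision: reject H₀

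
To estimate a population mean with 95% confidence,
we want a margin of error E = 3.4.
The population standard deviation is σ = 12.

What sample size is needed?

Answer: n = 48

Derivation:
z_0.025 = 1.960
n = (z×σ/E)² = (1.960×12/3.4)²
n = 47.8538
Round up: n = 48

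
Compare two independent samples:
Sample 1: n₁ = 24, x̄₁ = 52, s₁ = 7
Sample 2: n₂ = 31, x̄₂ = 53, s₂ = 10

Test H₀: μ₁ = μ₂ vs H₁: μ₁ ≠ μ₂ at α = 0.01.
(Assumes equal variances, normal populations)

Answer: t = -0.4168, fail to reject H₀

Derivation:
Pooled variance: s²_p = [23×7² + 30×10²]/(53) = 77.8679
s_p = 8.8243
SE = s_p×√(1/n₁ + 1/n₂) = 8.8243×√(1/24 + 1/31) = 2.3992
t = (x̄₁ - x̄₂)/SE = (52 - 53)/2.3992 = -0.4168
df = 53, t-critical = ±2.672
Decision: fail to reject H₀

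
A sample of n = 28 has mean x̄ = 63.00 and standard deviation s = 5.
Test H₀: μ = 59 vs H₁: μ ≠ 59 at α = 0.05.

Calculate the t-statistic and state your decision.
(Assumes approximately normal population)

df = n - 1 = 27
SE = s/√n = 5/√28 = 0.9449
t = (x̄ - μ₀)/SE = (63.00 - 59)/0.9449 = 4.2333
Critical value: t_{0.025,27} = ±2.052
p-value ≈ 0.0002
Decision: reject H₀

Answer: t = 4.2333, reject H₀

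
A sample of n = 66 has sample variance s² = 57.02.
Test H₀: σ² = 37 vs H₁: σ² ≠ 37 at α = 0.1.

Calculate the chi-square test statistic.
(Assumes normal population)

df = n - 1 = 65
χ² = (n-1)s²/σ₀² = 65×57.02/37 = 100.1703
Critical values: χ²_{0.95,65} = 47.450, χ²_{0.05,65} = 84.821
Rejection region: χ² < 47.450 or χ² > 84.821
Decision: reject H₀

Answer: χ² = 100.1703, reject H₀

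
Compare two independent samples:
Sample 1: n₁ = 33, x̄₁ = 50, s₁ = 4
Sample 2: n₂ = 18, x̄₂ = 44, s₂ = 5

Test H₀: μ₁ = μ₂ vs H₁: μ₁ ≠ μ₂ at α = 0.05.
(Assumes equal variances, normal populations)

Pooled variance: s²_p = [32×4² + 17×5²]/(49) = 19.1224
s_p = 4.3729
SE = s_p×√(1/n₁ + 1/n₂) = 4.3729×√(1/33 + 1/18) = 1.2813
t = (x̄₁ - x̄₂)/SE = (50 - 44)/1.2813 = 4.6827
df = 49, t-critical = ±2.010
Decision: reject H₀

Answer: t = 4.6827, reject H₀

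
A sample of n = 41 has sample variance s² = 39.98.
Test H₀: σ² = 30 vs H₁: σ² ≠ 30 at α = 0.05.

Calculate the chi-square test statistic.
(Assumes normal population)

Answer: χ² = 53.3067, fail to reject H₀

Derivation:
df = n - 1 = 40
χ² = (n-1)s²/σ₀² = 40×39.98/30 = 53.3067
Critical values: χ²_{0.975,40} = 24.433, χ²_{0.025,40} = 59.342
Rejection region: χ² < 24.433 or χ² > 59.342
Decision: fail to reject H₀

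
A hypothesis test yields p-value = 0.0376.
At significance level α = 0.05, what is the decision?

Compare p-value to α:
0.0376 < 0.05
Decision: reject H₀

Answer: reject H₀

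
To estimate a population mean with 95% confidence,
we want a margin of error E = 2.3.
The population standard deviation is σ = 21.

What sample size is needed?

z_0.025 = 1.960
n = (z×σ/E)² = (1.960×21/2.3)²
n = 320.2544
Round up: n = 321

Answer: n = 321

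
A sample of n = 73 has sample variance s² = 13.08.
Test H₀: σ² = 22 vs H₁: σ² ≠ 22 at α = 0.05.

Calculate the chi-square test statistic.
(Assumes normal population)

df = n - 1 = 72
χ² = (n-1)s²/σ₀² = 72×13.08/22 = 42.8073
Critical values: χ²_{0.975,72} = 50.428, χ²_{0.025,72} = 97.353
Rejection region: χ² < 50.428 or χ² > 97.353
Decision: reject H₀

Answer: χ² = 42.8073, reject H₀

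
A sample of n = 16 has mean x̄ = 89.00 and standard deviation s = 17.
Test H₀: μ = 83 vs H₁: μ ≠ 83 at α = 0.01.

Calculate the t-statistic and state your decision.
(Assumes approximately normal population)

Answer: t = 1.4118, fail to reject H₀

Derivation:
df = n - 1 = 15
SE = s/√n = 17/√16 = 4.2500
t = (x̄ - μ₀)/SE = (89.00 - 83)/4.2500 = 1.4118
Critical value: t_{0.005,15} = ±2.947
p-value ≈ 0.1784
Decision: fail to reject H₀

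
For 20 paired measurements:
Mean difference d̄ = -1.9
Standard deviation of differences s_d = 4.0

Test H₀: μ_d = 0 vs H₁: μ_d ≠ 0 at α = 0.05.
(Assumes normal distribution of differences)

df = n - 1 = 19
SE = s_d/√n = 4.0/√20 = 0.8944
t = d̄/SE = -1.9/0.8944 = -2.1243
Critical value: t_{0.025,19} = ±2.093
p-value ≈ 0.0470
Decision: reject H₀

Answer: t = -2.1243, reject H₀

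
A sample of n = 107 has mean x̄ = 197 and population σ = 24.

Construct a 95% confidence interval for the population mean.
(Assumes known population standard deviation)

Confidence level: 95%, α = 0.05
z_0.025 = 1.960
SE = σ/√n = 24/√107 = 2.3202
Margin of error = 1.960 × 2.3202 = 4.5476
CI: x̄ ± margin = 197 ± 4.5476
CI: (192.4524, 201.5476)

Answer: (192.4524, 201.5476)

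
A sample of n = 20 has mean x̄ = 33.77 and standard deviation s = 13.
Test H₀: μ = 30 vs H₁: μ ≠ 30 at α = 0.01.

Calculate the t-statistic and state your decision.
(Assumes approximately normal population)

df = n - 1 = 19
SE = s/√n = 13/√20 = 2.9069
t = (x̄ - μ₀)/SE = (33.77 - 30)/2.9069 = 1.2969
Critical value: t_{0.005,19} = ±2.861
p-value ≈ 0.2102
Decision: fail to reject H₀

Answer: t = 1.2969, fail to reject H₀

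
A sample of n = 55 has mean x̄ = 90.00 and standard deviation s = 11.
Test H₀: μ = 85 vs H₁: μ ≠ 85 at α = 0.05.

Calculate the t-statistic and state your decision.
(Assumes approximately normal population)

Answer: t = 3.3711, reject H₀

Derivation:
df = n - 1 = 54
SE = s/√n = 11/√55 = 1.4832
t = (x̄ - μ₀)/SE = (90.00 - 85)/1.4832 = 3.3711
Critical value: t_{0.025,54} = ±2.005
p-value ≈ 0.0014
Decision: reject H₀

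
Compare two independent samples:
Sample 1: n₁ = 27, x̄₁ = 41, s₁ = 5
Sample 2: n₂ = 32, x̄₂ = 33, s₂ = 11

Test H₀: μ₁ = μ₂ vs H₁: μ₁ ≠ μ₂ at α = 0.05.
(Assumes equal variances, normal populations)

Answer: t = 3.4840, reject H₀

Derivation:
Pooled variance: s²_p = [26×5² + 31×11²]/(57) = 77.2105
s_p = 8.7870
SE = s_p×√(1/n₁ + 1/n₂) = 8.7870×√(1/27 + 1/32) = 2.2962
t = (x̄₁ - x̄₂)/SE = (41 - 33)/2.2962 = 3.4840
df = 57, t-critical = ±2.002
Decision: reject H₀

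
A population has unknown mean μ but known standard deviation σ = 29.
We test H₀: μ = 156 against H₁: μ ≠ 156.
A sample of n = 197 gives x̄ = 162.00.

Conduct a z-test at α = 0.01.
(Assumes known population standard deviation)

Answer: z = 2.9039, reject H₀

Derivation:
Standard error: SE = σ/√n = 29/√197 = 2.0662
z-statistic: z = (x̄ - μ₀)/SE = (162.00 - 156)/2.0662 = 2.9039
Critical value: ±2.576
p-value = 0.0037
Decision: reject H₀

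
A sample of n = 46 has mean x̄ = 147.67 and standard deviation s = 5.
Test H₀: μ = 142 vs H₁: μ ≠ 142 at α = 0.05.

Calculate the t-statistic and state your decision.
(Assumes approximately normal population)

Answer: t = 7.6913, reject H₀

Derivation:
df = n - 1 = 45
SE = s/√n = 5/√46 = 0.7372
t = (x̄ - μ₀)/SE = (147.67 - 142)/0.7372 = 7.6913
Critical value: t_{0.025,45} = ±2.014
p-value < 0.0001
Decision: reject H₀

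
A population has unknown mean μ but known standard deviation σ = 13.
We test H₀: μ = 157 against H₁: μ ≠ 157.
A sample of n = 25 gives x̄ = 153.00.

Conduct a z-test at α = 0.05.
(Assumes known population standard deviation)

Answer: z = -1.5385, fail to reject H₀

Derivation:
Standard error: SE = σ/√n = 13/√25 = 2.6000
z-statistic: z = (x̄ - μ₀)/SE = (153.00 - 157)/2.6000 = -1.5385
Critical value: ±1.960
p-value = 0.1239
Decision: fail to reject H₀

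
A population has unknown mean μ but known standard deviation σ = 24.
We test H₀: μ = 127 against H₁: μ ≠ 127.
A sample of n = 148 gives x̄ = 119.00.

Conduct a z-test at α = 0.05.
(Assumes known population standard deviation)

Answer: z = -4.0552, reject H₀

Derivation:
Standard error: SE = σ/√n = 24/√148 = 1.9728
z-statistic: z = (x̄ - μ₀)/SE = (119.00 - 127)/1.9728 = -4.0552
Critical value: ±1.960
p-value = 0.0001
Decision: reject H₀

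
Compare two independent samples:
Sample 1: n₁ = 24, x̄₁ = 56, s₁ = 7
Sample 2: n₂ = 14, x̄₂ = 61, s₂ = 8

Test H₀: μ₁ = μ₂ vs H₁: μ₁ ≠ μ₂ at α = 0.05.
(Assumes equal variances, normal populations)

Pooled variance: s²_p = [23×7² + 13×8²]/(36) = 54.4167
s_p = 7.3768
SE = s_p×√(1/n₁ + 1/n₂) = 7.3768×√(1/24 + 1/14) = 2.4808
t = (x̄₁ - x̄₂)/SE = (56 - 61)/2.4808 = -2.0155
df = 36, t-critical = ±2.028
Decision: fail to reject H₀

Answer: t = -2.0155, fail to reject H₀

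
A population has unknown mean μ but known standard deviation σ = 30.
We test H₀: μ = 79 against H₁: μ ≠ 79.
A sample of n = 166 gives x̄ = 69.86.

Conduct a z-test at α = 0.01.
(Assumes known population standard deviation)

Standard error: SE = σ/√n = 30/√166 = 2.3285
z-statistic: z = (x̄ - μ₀)/SE = (69.86 - 79)/2.3285 = -3.9253
Critical value: ±2.576
p-value = 0.0001
Decision: reject H₀

Answer: z = -3.9253, reject H₀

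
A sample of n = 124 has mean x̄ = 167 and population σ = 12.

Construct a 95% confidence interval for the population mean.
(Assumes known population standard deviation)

Confidence level: 95%, α = 0.05
z_0.025 = 1.960
SE = σ/√n = 12/√124 = 1.0776
Margin of error = 1.960 × 1.0776 = 2.1121
CI: x̄ ± margin = 167 ± 2.1121
CI: (164.8879, 169.1121)

Answer: (164.8879, 169.1121)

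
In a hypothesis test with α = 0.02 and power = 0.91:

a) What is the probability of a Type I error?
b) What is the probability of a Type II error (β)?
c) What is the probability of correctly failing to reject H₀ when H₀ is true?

Answer: a) 0.02, b) 0.09, c) 0.98

Derivation:
a) Type I error probability = α = 0.02
b) Power = P(reject H₀ | H₁ true) = 1 - β = 0.91, so Type II error probability = β = 1 - Power = 0.09
c) P(fail to reject H₀ | H₀ true) = 1 - α = 0.98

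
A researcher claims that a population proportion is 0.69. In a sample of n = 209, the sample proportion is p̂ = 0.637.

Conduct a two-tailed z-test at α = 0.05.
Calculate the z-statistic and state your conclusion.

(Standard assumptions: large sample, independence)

Answer: z = -1.6567, fail to reject H₀

Derivation:
H₀: p = 0.69, H₁: p ≠ 0.69
Standard error: SE = √(p₀(1-p₀)/n) = √(0.69×0.31/209) = 0.031991
z-statistic: z = (p̂ - p₀)/SE = (0.637 - 0.69)/0.031991 = -1.6567
Critical value: z_0.025 = ±1.960
p-value = 0.0976
Decision: fail to reject H₀ at α = 0.05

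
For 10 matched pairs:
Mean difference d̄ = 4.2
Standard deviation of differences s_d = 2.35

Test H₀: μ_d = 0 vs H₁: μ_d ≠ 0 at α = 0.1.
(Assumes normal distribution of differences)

df = n - 1 = 9
SE = s_d/√n = 2.35/√10 = 0.7431
t = d̄/SE = 4.2/0.7431 = 5.6520
Critical value: t_{0.05,9} = ±1.833
p-value ≈ 0.0003
Decision: reject H₀

Answer: t = 5.6520, reject H₀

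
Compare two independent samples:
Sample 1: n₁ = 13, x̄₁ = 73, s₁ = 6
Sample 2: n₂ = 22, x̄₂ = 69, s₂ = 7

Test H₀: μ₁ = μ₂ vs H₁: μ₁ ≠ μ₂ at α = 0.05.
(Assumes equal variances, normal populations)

Pooled variance: s²_p = [12×6² + 21×7²]/(33) = 44.2727
s_p = 6.6538
SE = s_p×√(1/n₁ + 1/n₂) = 6.6538×√(1/13 + 1/22) = 2.3277
t = (x̄₁ - x̄₂)/SE = (73 - 69)/2.3277 = 1.7184
df = 33, t-critical = ±2.035
Decision: fail to reject H₀

Answer: t = 1.7184, fail to reject H₀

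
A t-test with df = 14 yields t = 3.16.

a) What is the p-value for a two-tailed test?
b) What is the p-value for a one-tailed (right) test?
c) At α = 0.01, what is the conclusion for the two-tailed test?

Answer: a) 0.0070, b) 0.0035, c) reject H₀

Derivation:
Using t-distribution with df = 14:
a) Two-tailed: p = 2×P(T > 3.16) = 0.0070
b) One-tailed: p = P(T > 3.16) = 0.0035
c) 0.0070 < 0.01, reject H₀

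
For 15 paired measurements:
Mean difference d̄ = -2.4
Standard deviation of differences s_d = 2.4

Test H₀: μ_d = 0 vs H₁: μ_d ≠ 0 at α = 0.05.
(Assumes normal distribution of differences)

df = n - 1 = 14
SE = s_d/√n = 2.4/√15 = 0.6197
t = d̄/SE = -2.4/0.6197 = -3.8728
Critical value: t_{0.025,14} = ±2.145
p-value ≈ 0.0017
Decision: reject H₀

Answer: t = -3.8728, reject H₀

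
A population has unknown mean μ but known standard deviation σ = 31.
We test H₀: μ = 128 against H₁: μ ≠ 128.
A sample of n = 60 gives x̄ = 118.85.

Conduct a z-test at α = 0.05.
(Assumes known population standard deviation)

Standard error: SE = σ/√n = 31/√60 = 4.0021
z-statistic: z = (x̄ - μ₀)/SE = (118.85 - 128)/4.0021 = -2.2863
Critical value: ±1.960
p-value = 0.0222
Decision: reject H₀

Answer: z = -2.2863, reject H₀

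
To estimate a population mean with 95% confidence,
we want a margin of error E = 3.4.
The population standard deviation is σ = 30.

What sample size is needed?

z_0.025 = 1.960
n = (z×σ/E)² = (1.960×30/3.4)²
n = 299.0865
Round up: n = 300

Answer: n = 300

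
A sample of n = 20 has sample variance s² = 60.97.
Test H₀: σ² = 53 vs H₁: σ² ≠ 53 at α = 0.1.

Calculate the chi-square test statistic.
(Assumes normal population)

Answer: χ² = 21.8572, fail to reject H₀

Derivation:
df = n - 1 = 19
χ² = (n-1)s²/σ₀² = 19×60.97/53 = 21.8572
Critical values: χ²_{0.95,19} = 10.117, χ²_{0.05,19} = 30.144
Rejection region: χ² < 10.117 or χ² > 30.144
Decision: fail to reject H₀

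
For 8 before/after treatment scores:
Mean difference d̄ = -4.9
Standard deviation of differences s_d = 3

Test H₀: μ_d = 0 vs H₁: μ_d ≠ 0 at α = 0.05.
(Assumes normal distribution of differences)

df = n - 1 = 7
SE = s_d/√n = 3/√8 = 1.0607
t = d̄/SE = -4.9/1.0607 = -4.6196
Critical value: t_{0.025,7} = ±2.365
p-value ≈ 0.0024
Decision: reject H₀

Answer: t = -4.6196, reject H₀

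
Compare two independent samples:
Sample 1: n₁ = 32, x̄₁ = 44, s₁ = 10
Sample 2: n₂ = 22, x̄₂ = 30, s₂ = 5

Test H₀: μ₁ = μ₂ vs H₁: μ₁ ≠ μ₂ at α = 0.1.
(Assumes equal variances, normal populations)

Answer: t = 6.0543, reject H₀

Derivation:
Pooled variance: s²_p = [31×10² + 21×5²]/(52) = 69.7115
s_p = 8.3493
SE = s_p×√(1/n₁ + 1/n₂) = 8.3493×√(1/32 + 1/22) = 2.3124
t = (x̄₁ - x̄₂)/SE = (44 - 30)/2.3124 = 6.0543
df = 52, t-critical = ±1.675
Decision: reject H₀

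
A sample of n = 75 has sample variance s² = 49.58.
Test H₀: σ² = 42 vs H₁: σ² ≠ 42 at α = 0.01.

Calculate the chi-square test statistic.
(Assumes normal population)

Answer: χ² = 87.3552, fail to reject H₀

Derivation:
df = n - 1 = 74
χ² = (n-1)s²/σ₀² = 74×49.58/42 = 87.3552
Critical values: χ²_{0.995,74} = 46.417, χ²_{0.005,74} = 109.074
Rejection region: χ² < 46.417 or χ² > 109.074
Decision: fail to reject H₀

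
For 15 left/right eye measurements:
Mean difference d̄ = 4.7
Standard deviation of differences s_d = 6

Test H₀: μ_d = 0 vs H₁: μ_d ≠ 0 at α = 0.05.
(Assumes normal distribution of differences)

Answer: t = 3.0338, reject H₀

Derivation:
df = n - 1 = 14
SE = s_d/√n = 6/√15 = 1.5492
t = d̄/SE = 4.7/1.5492 = 3.0338
Critical value: t_{0.025,14} = ±2.145
p-value ≈ 0.0089
Decision: reject H₀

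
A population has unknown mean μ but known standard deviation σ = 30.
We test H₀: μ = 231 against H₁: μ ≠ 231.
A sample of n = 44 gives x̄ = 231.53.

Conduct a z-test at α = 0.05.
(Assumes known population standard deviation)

Standard error: SE = σ/√n = 30/√44 = 4.5227
z-statistic: z = (x̄ - μ₀)/SE = (231.53 - 231)/4.5227 = 0.1172
Critical value: ±1.960
p-value = 0.9067
Decision: fail to reject H₀

Answer: z = 0.1172, fail to reject H₀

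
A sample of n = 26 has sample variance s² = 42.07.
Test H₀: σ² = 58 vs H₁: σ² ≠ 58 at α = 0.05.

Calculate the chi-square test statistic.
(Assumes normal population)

df = n - 1 = 25
χ² = (n-1)s²/σ₀² = 25×42.07/58 = 18.1336
Critical values: χ²_{0.975,25} = 13.120, χ²_{0.025,25} = 40.646
Rejection region: χ² < 13.120 or χ² > 40.646
Decision: fail to reject H₀

Answer: χ² = 18.1336, fail to reject H₀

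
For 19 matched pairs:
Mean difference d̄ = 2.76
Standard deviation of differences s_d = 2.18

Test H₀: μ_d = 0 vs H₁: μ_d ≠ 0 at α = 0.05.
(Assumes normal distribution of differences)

Answer: t = 5.5189, reject H₀

Derivation:
df = n - 1 = 18
SE = s_d/√n = 2.18/√19 = 0.5001
t = d̄/SE = 2.76/0.5001 = 5.5189
Critical value: t_{0.025,18} = ±2.101
p-value < 0.0001
Decision: reject H₀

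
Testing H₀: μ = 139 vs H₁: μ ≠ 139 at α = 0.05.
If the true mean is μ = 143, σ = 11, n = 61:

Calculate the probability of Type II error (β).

Answer: β ≈ 0.1894

Derivation:
SE = σ/√n = 11/√61 = 1.4084
Critical values: μ₀ ± z_0.025×SE = 139 ± 1.960×1.4084
Acceptance region: (136.2395, 141.7605)
Under H₁ (μ = 143): z_high = (141.7605 - 143)/1.4084 = -0.8801, z_low = (136.2395 - 143)/1.4084 = -4.8001
β = P(not reject | H₁) = Φ(-0.8801) - Φ(-4.8001) ≈ 0.1894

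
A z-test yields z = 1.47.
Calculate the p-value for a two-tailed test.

Answer: p-value ≈ 0.1416

Derivation:
For z = 1.47:
p = 2×P(Z > |1.47|) = 2×(1 - Φ(1.47)) = 0.1416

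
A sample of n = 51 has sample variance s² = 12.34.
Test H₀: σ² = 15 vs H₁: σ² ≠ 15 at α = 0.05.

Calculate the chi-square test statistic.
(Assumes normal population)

Answer: χ² = 41.1333, fail to reject H₀

Derivation:
df = n - 1 = 50
χ² = (n-1)s²/σ₀² = 50×12.34/15 = 41.1333
Critical values: χ²_{0.975,50} = 32.357, χ²_{0.025,50} = 71.420
Rejection region: χ² < 32.357 or χ² > 71.420
Decision: fail to reject H₀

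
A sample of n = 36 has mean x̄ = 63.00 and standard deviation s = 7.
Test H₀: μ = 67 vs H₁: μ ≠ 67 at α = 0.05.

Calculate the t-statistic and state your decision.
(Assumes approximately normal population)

Answer: t = -3.4285, reject H₀

Derivation:
df = n - 1 = 35
SE = s/√n = 7/√36 = 1.1667
t = (x̄ - μ₀)/SE = (63.00 - 67)/1.1667 = -3.4285
Critical value: t_{0.025,35} = ±2.030
p-value ≈ 0.0016
Decision: reject H₀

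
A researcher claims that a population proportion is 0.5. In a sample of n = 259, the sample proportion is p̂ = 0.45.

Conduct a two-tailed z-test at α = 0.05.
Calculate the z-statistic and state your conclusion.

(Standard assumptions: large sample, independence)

H₀: p = 0.5, H₁: p ≠ 0.5
Standard error: SE = √(p₀(1-p₀)/n) = √(0.5×0.5/259) = 0.031068
z-statistic: z = (p̂ - p₀)/SE = (0.45 - 0.5)/0.031068 = -1.6094
Critical value: z_0.025 = ±1.960
p-value = 0.1075
Decision: fail to reject H₀ at α = 0.05

Answer: z = -1.6094, fail to reject H₀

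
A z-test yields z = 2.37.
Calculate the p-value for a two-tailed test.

Answer: p-value ≈ 0.0178

Derivation:
For z = 2.37:
p = 2×P(Z > |2.37|) = 2×(1 - Φ(2.37)) = 0.0178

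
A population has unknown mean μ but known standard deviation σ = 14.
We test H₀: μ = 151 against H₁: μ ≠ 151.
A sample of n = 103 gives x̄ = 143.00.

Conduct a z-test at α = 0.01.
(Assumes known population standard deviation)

Standard error: SE = σ/√n = 14/√103 = 1.3795
z-statistic: z = (x̄ - μ₀)/SE = (143.00 - 151)/1.3795 = -5.7992
Critical value: ±2.576
p-value < 0.0001
Decision: reject H₀

Answer: z = -5.7992, reject H₀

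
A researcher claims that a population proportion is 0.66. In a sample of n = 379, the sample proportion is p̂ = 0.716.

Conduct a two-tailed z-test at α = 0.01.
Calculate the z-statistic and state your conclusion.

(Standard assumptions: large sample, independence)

Answer: z = 2.3014, fail to reject H₀

Derivation:
H₀: p = 0.66, H₁: p ≠ 0.66
Standard error: SE = √(p₀(1-p₀)/n) = √(0.66×0.34/379) = 0.024333
z-statistic: z = (p̂ - p₀)/SE = (0.716 - 0.66)/0.024333 = 2.3014
Critical value: z_0.005 = ±2.576
p-value = 0.0214
Decision: fail to reject H₀ at α = 0.01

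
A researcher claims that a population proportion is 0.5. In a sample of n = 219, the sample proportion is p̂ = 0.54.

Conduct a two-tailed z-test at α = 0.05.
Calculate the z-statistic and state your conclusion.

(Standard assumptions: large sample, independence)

Answer: z = 1.1839, fail to reject H₀

Derivation:
H₀: p = 0.5, H₁: p ≠ 0.5
Standard error: SE = √(p₀(1-p₀)/n) = √(0.5×0.5/219) = 0.033787
z-statistic: z = (p̂ - p₀)/SE = (0.54 - 0.5)/0.033787 = 1.1839
Critical value: z_0.025 = ±1.960
p-value = 0.2365
Decision: fail to reject H₀ at α = 0.05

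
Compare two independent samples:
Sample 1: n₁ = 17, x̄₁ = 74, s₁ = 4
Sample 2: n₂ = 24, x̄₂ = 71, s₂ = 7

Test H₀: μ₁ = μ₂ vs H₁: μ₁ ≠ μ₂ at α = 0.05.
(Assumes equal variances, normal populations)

Answer: t = 1.5892, fail to reject H₀

Derivation:
Pooled variance: s²_p = [16×4² + 23×7²]/(39) = 35.4615
s_p = 5.9550
SE = s_p×√(1/n₁ + 1/n₂) = 5.9550×√(1/17 + 1/24) = 1.8877
t = (x̄₁ - x̄₂)/SE = (74 - 71)/1.8877 = 1.5892
df = 39, t-critical = ±2.023
Decision: fail to reject H₀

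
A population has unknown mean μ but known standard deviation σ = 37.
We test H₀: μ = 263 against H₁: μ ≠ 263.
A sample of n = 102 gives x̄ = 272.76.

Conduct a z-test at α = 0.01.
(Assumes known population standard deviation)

Standard error: SE = σ/√n = 37/√102 = 3.6635
z-statistic: z = (x̄ - μ₀)/SE = (272.76 - 263)/3.6635 = 2.6641
Critical value: ±2.576
p-value = 0.0077
Decision: reject H₀

Answer: z = 2.6641, reject H₀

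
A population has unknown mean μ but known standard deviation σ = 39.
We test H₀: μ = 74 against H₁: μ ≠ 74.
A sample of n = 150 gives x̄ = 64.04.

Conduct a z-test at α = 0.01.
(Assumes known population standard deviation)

Answer: z = -3.1278, reject H₀

Derivation:
Standard error: SE = σ/√n = 39/√150 = 3.1843
z-statistic: z = (x̄ - μ₀)/SE = (64.04 - 74)/3.1843 = -3.1278
Critical value: ±2.576
p-value = 0.0018
Decision: reject H₀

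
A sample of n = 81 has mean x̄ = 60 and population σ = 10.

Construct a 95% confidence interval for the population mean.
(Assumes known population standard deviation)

Confidence level: 95%, α = 0.05
z_0.025 = 1.960
SE = σ/√n = 10/√81 = 1.1111
Margin of error = 1.960 × 1.1111 = 2.1778
CI: x̄ ± margin = 60 ± 2.1778
CI: (57.8222, 62.1778)

Answer: (57.8222, 62.1778)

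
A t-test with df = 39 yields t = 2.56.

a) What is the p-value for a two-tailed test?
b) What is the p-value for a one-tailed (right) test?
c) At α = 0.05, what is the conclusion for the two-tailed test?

Answer: a) 0.0145, b) 0.0072, c) reject H₀

Derivation:
Using t-distribution with df = 39:
a) Two-tailed: p = 2×P(T > 2.56) = 0.0145
b) One-tailed: p = P(T > 2.56) = 0.0072
c) 0.0145 < 0.05, reject H₀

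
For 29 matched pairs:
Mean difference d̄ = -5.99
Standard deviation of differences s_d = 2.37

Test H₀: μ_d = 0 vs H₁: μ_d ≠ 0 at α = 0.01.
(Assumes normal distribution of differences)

df = n - 1 = 28
SE = s_d/√n = 2.37/√29 = 0.4401
t = d̄/SE = -5.99/0.4401 = -13.6105
Critical value: t_{0.005,28} = ±2.763
p-value < 0.0001
Decision: reject H₀

Answer: t = -13.6105, reject H₀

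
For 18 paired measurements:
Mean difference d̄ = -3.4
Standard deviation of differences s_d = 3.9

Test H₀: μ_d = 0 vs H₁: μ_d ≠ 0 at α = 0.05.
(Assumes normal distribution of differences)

df = n - 1 = 17
SE = s_d/√n = 3.9/√18 = 0.9192
t = d̄/SE = -3.4/0.9192 = -3.6989
Critical value: t_{0.025,17} = ±2.110
p-value ≈ 0.0018
Decision: reject H₀

Answer: t = -3.6989, reject H₀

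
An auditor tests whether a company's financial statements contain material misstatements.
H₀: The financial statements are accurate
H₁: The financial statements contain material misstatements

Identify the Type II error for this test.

Answer: Failing to detect material misstatements that are actually present

Derivation:
Type I error (α): Rejecting H₀ when H₀ is true
Type II error (β): Failing to reject H₀ when H₁ is true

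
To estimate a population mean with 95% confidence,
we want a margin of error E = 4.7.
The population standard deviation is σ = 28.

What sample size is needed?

Answer: n = 137

Derivation:
z_0.025 = 1.960
n = (z×σ/E)² = (1.960×28/4.7)²
n = 136.3429
Round up: n = 137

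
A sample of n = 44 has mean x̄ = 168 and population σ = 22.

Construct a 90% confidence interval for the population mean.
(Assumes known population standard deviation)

Answer: (162.5442, 173.4558)

Derivation:
Confidence level: 90%, α = 0.1
z_0.05 = 1.645
SE = σ/√n = 22/√44 = 3.3166
Margin of error = 1.645 × 3.3166 = 5.4558
CI: x̄ ± margin = 168 ± 5.4558
CI: (162.5442, 173.4558)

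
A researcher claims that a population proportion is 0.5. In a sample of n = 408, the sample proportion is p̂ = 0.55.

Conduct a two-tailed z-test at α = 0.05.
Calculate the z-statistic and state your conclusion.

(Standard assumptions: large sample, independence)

H₀: p = 0.5, H₁: p ≠ 0.5
Standard error: SE = √(p₀(1-p₀)/n) = √(0.5×0.5/408) = 0.024754
z-statistic: z = (p̂ - p₀)/SE = (0.55 - 0.5)/0.024754 = 2.0199
Critical value: z_0.025 = ±1.960
p-value = 0.0434
Decision: reject H₀ at α = 0.05

Answer: z = 2.0199, reject H₀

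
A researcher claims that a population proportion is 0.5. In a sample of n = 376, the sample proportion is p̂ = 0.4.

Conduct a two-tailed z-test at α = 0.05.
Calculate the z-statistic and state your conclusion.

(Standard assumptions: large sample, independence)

H₀: p = 0.5, H₁: p ≠ 0.5
Standard error: SE = √(p₀(1-p₀)/n) = √(0.5×0.5/376) = 0.025786
z-statistic: z = (p̂ - p₀)/SE = (0.4 - 0.5)/0.025786 = -3.8781
Critical value: z_0.025 = ±1.960
p-value = 0.0001
Decision: reject H₀ at α = 0.05

Answer: z = -3.8781, reject H₀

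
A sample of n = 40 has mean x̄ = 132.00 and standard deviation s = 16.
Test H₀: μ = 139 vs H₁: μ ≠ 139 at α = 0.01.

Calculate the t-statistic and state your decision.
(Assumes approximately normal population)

Answer: t = -2.7670, reject H₀

Derivation:
df = n - 1 = 39
SE = s/√n = 16/√40 = 2.5298
t = (x̄ - μ₀)/SE = (132.00 - 139)/2.5298 = -2.7670
Critical value: t_{0.005,39} = ±2.708
p-value ≈ 0.0086
Decision: reject H₀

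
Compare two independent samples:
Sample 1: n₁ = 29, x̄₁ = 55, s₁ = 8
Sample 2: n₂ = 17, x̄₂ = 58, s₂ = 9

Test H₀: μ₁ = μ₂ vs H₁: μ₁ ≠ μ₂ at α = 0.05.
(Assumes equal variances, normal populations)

Answer: t = -1.1723, fail to reject H₀

Derivation:
Pooled variance: s²_p = [28×8² + 16×9²]/(44) = 70.1818
s_p = 8.3775
SE = s_p×√(1/n₁ + 1/n₂) = 8.3775×√(1/29 + 1/17) = 2.5590
t = (x̄₁ - x̄₂)/SE = (55 - 58)/2.5590 = -1.1723
df = 44, t-critical = ±2.015
Decision: fail to reject H₀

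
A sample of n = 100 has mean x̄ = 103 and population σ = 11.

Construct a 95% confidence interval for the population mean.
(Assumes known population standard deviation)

Confidence level: 95%, α = 0.05
z_0.025 = 1.960
SE = σ/√n = 11/√100 = 1.1000
Margin of error = 1.960 × 1.1000 = 2.1560
CI: x̄ ± margin = 103 ± 2.1560
CI: (100.8440, 105.1560)

Answer: (100.8440, 105.1560)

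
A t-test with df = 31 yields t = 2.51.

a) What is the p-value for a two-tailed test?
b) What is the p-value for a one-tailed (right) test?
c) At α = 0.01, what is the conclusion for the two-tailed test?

Using t-distribution with df = 31:
a) Two-tailed: p = 2×P(T > 2.51) = 0.0175
b) One-tailed: p = P(T > 2.51) = 0.0088
c) 0.0175 ≥ 0.01, fail to reject H₀

Answer: a) 0.0175, b) 0.0088, c) fail to reject H₀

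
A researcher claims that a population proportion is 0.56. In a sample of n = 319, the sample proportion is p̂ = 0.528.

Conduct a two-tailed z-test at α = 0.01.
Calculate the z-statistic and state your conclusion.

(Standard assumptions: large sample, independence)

Answer: z = -1.1514, fail to reject H₀

Derivation:
H₀: p = 0.56, H₁: p ≠ 0.56
Standard error: SE = √(p₀(1-p₀)/n) = √(0.56×0.44/319) = 0.027792
z-statistic: z = (p̂ - p₀)/SE = (0.528 - 0.56)/0.027792 = -1.1514
Critical value: z_0.005 = ±2.576
p-value = 0.2496
Decision: fail to reject H₀ at α = 0.01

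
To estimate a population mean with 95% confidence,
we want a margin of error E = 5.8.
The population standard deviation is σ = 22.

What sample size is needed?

z_0.025 = 1.960
n = (z×σ/E)² = (1.960×22/5.8)²
n = 55.2715
Round up: n = 56

Answer: n = 56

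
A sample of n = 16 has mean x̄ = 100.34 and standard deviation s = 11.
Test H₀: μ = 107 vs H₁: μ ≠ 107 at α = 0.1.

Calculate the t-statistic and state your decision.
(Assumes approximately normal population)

df = n - 1 = 15
SE = s/√n = 11/√16 = 2.7500
t = (x̄ - μ₀)/SE = (100.34 - 107)/2.7500 = -2.4218
Critical value: t_{0.05,15} = ±1.753
p-value ≈ 0.0286
Decision: reject H₀

Answer: t = -2.4218, reject H₀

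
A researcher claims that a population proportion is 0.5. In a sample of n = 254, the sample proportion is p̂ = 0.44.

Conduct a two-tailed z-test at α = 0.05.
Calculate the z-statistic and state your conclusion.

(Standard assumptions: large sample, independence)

Answer: z = -1.9125, fail to reject H₀

Derivation:
H₀: p = 0.5, H₁: p ≠ 0.5
Standard error: SE = √(p₀(1-p₀)/n) = √(0.5×0.5/254) = 0.031373
z-statistic: z = (p̂ - p₀)/SE = (0.44 - 0.5)/0.031373 = -1.9125
Critical value: z_0.025 = ±1.960
p-value = 0.0558
Decision: fail to reject H₀ at α = 0.05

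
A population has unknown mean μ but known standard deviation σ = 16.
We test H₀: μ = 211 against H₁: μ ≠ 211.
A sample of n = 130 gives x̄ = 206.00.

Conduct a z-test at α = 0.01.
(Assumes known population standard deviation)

Standard error: SE = σ/√n = 16/√130 = 1.4033
z-statistic: z = (x̄ - μ₀)/SE = (206.00 - 211)/1.4033 = -3.5630
Critical value: ±2.576
p-value = 0.0004
Decision: reject H₀

Answer: z = -3.5630, reject H₀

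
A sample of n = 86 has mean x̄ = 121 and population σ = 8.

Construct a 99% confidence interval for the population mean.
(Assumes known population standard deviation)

Confidence level: 99%, α = 0.01
z_0.005 = 2.576
SE = σ/√n = 8/√86 = 0.8627
Margin of error = 2.576 × 0.8627 = 2.2223
CI: x̄ ± margin = 121 ± 2.2223
CI: (118.7777, 123.2223)

Answer: (118.7777, 123.2223)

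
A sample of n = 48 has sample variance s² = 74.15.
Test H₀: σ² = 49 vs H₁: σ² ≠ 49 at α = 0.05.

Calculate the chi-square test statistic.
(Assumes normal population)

Answer: χ² = 71.1235, reject H₀

Derivation:
df = n - 1 = 47
χ² = (n-1)s²/σ₀² = 47×74.15/49 = 71.1235
Critical values: χ²_{0.975,47} = 29.956, χ²_{0.025,47} = 67.821
Rejection region: χ² < 29.956 or χ² > 67.821
Decision: reject H₀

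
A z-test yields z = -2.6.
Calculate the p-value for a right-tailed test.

Answer: p-value ≈ 0.9953

Derivation:
For z = -2.6:
p = P(Z > -2.6) = 1 - Φ(-2.6) = 0.9953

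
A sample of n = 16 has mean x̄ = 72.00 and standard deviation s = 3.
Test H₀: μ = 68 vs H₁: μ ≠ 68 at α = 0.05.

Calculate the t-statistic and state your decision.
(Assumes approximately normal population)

Answer: t = 5.3333, reject H₀

Derivation:
df = n - 1 = 15
SE = s/√n = 3/√16 = 0.7500
t = (x̄ - μ₀)/SE = (72.00 - 68)/0.7500 = 5.3333
Critical value: t_{0.025,15} = ±2.131
p-value ≈ 0.0001
Decision: reject H₀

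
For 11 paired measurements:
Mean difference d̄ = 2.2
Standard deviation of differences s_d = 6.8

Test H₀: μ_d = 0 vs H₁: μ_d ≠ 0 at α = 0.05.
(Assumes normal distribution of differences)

Answer: t = 1.0730, fail to reject H₀

Derivation:
df = n - 1 = 10
SE = s_d/√n = 6.8/√11 = 2.0503
t = d̄/SE = 2.2/2.0503 = 1.0730
Critical value: t_{0.025,10} = ±2.228
p-value ≈ 0.3085
Decision: fail to reject H₀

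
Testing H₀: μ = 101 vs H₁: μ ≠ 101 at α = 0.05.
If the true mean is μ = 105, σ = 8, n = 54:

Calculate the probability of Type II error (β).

SE = σ/√n = 8/√54 = 1.0887
Critical values: μ₀ ± z_0.025×SE = 101 ± 1.960×1.0887
Acceptance region: (98.8661, 103.1339)
Under H₁ (μ = 105): z_high = (103.1339 - 105)/1.0887 = -1.7141, z_low = (98.8661 - 105)/1.0887 = -5.6342
β = P(not reject | H₁) = Φ(-1.7141) - Φ(-5.6342) ≈ 0.0433

Answer: β ≈ 0.0433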